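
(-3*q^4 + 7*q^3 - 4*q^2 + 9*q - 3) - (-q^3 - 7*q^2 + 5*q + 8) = -3*q^4 + 8*q^3 + 3*q^2 + 4*q - 11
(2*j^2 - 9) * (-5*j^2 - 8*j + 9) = -10*j^4 - 16*j^3 + 63*j^2 + 72*j - 81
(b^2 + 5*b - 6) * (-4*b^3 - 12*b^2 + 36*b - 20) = -4*b^5 - 32*b^4 + 232*b^2 - 316*b + 120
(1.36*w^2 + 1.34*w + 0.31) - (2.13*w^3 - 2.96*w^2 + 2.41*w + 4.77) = -2.13*w^3 + 4.32*w^2 - 1.07*w - 4.46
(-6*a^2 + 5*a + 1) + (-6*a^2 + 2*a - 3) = -12*a^2 + 7*a - 2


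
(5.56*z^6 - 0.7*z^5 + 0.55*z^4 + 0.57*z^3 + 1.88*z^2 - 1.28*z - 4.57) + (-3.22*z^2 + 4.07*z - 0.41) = 5.56*z^6 - 0.7*z^5 + 0.55*z^4 + 0.57*z^3 - 1.34*z^2 + 2.79*z - 4.98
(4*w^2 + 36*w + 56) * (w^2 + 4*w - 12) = 4*w^4 + 52*w^3 + 152*w^2 - 208*w - 672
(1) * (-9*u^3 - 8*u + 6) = -9*u^3 - 8*u + 6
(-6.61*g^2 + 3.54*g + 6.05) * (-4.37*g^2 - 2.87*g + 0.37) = 28.8857*g^4 + 3.5009*g^3 - 39.044*g^2 - 16.0537*g + 2.2385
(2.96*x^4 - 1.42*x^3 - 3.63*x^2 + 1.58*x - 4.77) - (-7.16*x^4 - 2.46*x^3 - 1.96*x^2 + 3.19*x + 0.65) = 10.12*x^4 + 1.04*x^3 - 1.67*x^2 - 1.61*x - 5.42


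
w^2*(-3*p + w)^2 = 9*p^2*w^2 - 6*p*w^3 + w^4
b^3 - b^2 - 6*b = b*(b - 3)*(b + 2)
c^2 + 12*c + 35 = (c + 5)*(c + 7)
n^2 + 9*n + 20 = (n + 4)*(n + 5)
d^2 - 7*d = d*(d - 7)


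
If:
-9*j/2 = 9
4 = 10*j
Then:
No Solution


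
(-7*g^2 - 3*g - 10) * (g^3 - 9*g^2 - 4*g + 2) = -7*g^5 + 60*g^4 + 45*g^3 + 88*g^2 + 34*g - 20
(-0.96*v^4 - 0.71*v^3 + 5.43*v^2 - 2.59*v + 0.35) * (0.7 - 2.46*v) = 2.3616*v^5 + 1.0746*v^4 - 13.8548*v^3 + 10.1724*v^2 - 2.674*v + 0.245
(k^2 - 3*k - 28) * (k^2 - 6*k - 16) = k^4 - 9*k^3 - 26*k^2 + 216*k + 448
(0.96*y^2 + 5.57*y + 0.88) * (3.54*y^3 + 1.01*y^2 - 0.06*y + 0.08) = 3.3984*y^5 + 20.6874*y^4 + 8.6833*y^3 + 0.6314*y^2 + 0.3928*y + 0.0704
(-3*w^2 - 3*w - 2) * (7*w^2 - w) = -21*w^4 - 18*w^3 - 11*w^2 + 2*w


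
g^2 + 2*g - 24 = (g - 4)*(g + 6)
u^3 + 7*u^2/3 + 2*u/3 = u*(u + 1/3)*(u + 2)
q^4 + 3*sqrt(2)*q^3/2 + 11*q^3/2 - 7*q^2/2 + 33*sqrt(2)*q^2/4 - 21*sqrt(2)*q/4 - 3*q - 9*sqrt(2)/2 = (q - 1)*(q + 1/2)*(q + 6)*(q + 3*sqrt(2)/2)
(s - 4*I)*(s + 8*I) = s^2 + 4*I*s + 32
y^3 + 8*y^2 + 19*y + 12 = (y + 1)*(y + 3)*(y + 4)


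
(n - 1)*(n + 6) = n^2 + 5*n - 6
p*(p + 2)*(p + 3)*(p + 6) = p^4 + 11*p^3 + 36*p^2 + 36*p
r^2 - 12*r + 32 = (r - 8)*(r - 4)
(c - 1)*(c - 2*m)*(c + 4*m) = c^3 + 2*c^2*m - c^2 - 8*c*m^2 - 2*c*m + 8*m^2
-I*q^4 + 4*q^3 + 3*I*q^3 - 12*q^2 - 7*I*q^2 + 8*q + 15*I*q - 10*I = (q - 2)*(q - I)*(q + 5*I)*(-I*q + I)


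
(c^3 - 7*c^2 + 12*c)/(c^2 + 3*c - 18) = c*(c - 4)/(c + 6)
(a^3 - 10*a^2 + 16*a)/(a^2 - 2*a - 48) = a*(a - 2)/(a + 6)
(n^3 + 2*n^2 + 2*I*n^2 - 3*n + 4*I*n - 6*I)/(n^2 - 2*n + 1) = (n^2 + n*(3 + 2*I) + 6*I)/(n - 1)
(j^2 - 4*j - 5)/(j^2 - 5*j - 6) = (j - 5)/(j - 6)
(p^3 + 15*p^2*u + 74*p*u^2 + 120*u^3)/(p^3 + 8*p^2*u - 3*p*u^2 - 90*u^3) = (p + 4*u)/(p - 3*u)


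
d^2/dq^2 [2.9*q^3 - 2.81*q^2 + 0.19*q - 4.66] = 17.4*q - 5.62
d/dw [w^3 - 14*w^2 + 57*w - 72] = 3*w^2 - 28*w + 57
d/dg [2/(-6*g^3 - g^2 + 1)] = 4*g*(9*g + 1)/(6*g^3 + g^2 - 1)^2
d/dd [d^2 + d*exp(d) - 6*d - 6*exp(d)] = d*exp(d) + 2*d - 5*exp(d) - 6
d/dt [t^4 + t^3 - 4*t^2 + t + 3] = 4*t^3 + 3*t^2 - 8*t + 1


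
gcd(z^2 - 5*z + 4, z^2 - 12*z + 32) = z - 4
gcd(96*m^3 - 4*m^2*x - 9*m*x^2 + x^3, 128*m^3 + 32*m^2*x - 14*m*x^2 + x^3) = -8*m + x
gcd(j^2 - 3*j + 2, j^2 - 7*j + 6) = j - 1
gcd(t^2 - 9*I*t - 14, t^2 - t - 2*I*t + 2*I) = t - 2*I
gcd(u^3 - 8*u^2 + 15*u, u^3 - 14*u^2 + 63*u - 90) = u^2 - 8*u + 15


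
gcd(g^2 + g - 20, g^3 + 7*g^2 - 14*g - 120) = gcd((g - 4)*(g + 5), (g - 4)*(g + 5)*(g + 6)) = g^2 + g - 20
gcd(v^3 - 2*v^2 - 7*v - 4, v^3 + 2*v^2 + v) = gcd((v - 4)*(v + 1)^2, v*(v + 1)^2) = v^2 + 2*v + 1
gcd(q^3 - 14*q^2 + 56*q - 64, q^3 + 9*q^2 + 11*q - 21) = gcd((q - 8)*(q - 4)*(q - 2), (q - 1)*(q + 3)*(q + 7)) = 1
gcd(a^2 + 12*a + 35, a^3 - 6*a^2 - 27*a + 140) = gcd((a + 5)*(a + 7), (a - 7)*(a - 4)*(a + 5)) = a + 5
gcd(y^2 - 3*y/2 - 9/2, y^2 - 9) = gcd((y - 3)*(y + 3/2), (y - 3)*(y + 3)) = y - 3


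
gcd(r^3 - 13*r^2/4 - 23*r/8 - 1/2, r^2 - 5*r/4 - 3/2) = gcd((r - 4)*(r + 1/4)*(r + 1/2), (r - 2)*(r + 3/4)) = 1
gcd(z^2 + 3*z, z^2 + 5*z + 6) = z + 3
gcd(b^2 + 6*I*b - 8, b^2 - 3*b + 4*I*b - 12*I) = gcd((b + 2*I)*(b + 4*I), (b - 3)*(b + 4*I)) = b + 4*I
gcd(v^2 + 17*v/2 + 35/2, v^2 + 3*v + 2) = 1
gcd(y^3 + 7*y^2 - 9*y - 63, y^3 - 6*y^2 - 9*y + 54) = y^2 - 9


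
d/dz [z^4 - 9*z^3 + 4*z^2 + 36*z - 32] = 4*z^3 - 27*z^2 + 8*z + 36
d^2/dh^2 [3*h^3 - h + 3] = 18*h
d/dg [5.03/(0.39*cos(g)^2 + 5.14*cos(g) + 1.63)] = (3.9234*cos(g) + 25.8542)*sin(g)/(0.39*cos(g)^2 + 5.14*cos(g) + 1.63)^2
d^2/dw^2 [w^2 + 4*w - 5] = 2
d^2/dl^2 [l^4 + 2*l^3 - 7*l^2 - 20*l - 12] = 12*l^2 + 12*l - 14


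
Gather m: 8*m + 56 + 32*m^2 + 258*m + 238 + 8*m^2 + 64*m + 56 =40*m^2 + 330*m + 350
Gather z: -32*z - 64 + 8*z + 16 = -24*z - 48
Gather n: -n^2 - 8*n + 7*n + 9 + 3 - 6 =-n^2 - n + 6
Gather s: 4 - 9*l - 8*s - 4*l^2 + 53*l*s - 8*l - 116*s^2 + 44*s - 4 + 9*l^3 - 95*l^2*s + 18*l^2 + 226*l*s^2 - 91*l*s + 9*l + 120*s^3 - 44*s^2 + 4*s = 9*l^3 + 14*l^2 - 8*l + 120*s^3 + s^2*(226*l - 160) + s*(-95*l^2 - 38*l + 40)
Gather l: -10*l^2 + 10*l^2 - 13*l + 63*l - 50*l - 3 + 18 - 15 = 0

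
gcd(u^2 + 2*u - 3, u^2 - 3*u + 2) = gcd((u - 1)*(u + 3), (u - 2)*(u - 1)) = u - 1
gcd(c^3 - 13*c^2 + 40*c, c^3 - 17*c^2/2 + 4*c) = c^2 - 8*c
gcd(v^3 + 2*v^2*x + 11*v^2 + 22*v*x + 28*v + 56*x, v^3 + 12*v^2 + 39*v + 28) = v^2 + 11*v + 28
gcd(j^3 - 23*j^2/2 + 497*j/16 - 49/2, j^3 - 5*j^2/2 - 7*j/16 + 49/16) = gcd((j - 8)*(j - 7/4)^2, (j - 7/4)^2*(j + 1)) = j^2 - 7*j/2 + 49/16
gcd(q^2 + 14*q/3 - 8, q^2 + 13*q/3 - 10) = q + 6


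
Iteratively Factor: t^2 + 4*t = (t + 4)*(t)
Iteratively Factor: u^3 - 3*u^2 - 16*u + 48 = (u + 4)*(u^2 - 7*u + 12) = (u - 4)*(u + 4)*(u - 3)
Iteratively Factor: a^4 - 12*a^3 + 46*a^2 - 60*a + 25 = (a - 1)*(a^3 - 11*a^2 + 35*a - 25) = (a - 1)^2*(a^2 - 10*a + 25) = (a - 5)*(a - 1)^2*(a - 5)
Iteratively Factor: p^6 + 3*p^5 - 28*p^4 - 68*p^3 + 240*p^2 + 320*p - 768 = (p + 4)*(p^5 - p^4 - 24*p^3 + 28*p^2 + 128*p - 192) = (p - 4)*(p + 4)*(p^4 + 3*p^3 - 12*p^2 - 20*p + 48) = (p - 4)*(p - 2)*(p + 4)*(p^3 + 5*p^2 - 2*p - 24) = (p - 4)*(p - 2)*(p + 3)*(p + 4)*(p^2 + 2*p - 8) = (p - 4)*(p - 2)*(p + 3)*(p + 4)^2*(p - 2)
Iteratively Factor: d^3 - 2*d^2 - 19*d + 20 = (d + 4)*(d^2 - 6*d + 5) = (d - 1)*(d + 4)*(d - 5)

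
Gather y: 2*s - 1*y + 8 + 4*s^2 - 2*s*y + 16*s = 4*s^2 + 18*s + y*(-2*s - 1) + 8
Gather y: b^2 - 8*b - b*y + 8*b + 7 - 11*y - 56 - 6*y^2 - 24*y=b^2 - 6*y^2 + y*(-b - 35) - 49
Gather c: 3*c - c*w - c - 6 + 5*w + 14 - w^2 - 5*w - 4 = c*(2 - w) - w^2 + 4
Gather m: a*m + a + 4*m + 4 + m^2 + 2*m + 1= a + m^2 + m*(a + 6) + 5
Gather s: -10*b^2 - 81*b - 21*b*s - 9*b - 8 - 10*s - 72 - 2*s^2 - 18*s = -10*b^2 - 90*b - 2*s^2 + s*(-21*b - 28) - 80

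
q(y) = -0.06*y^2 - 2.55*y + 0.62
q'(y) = -0.12*y - 2.55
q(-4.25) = 10.37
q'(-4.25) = -2.04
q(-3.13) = 8.01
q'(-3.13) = -2.17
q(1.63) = -3.70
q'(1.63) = -2.75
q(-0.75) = 2.50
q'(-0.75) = -2.46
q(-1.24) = 3.69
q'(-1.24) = -2.40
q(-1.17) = 3.52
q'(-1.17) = -2.41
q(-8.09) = 17.32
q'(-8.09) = -1.58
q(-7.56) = 16.47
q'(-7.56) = -1.64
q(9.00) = -27.19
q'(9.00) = -3.63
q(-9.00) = 18.71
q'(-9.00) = -1.47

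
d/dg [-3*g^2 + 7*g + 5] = 7 - 6*g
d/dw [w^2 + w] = 2*w + 1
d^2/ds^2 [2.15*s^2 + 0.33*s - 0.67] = 4.30000000000000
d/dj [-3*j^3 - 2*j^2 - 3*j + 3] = -9*j^2 - 4*j - 3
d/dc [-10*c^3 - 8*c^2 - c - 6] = -30*c^2 - 16*c - 1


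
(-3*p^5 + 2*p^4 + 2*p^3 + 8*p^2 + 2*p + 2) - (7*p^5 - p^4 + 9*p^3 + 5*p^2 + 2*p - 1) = -10*p^5 + 3*p^4 - 7*p^3 + 3*p^2 + 3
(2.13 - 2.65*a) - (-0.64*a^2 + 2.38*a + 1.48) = 0.64*a^2 - 5.03*a + 0.65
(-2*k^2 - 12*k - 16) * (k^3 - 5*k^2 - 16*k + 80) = -2*k^5 - 2*k^4 + 76*k^3 + 112*k^2 - 704*k - 1280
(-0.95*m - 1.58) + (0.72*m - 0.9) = -0.23*m - 2.48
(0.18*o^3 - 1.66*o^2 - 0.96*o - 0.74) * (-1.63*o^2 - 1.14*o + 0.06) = -0.2934*o^5 + 2.5006*o^4 + 3.468*o^3 + 2.201*o^2 + 0.786*o - 0.0444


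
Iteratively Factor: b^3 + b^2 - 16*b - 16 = (b + 1)*(b^2 - 16) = (b + 1)*(b + 4)*(b - 4)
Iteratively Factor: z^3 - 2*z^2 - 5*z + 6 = (z - 3)*(z^2 + z - 2) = (z - 3)*(z + 2)*(z - 1)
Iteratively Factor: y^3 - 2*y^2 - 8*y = (y)*(y^2 - 2*y - 8) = y*(y - 4)*(y + 2)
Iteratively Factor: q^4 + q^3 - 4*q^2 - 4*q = (q + 2)*(q^3 - q^2 - 2*q) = (q + 1)*(q + 2)*(q^2 - 2*q) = (q - 2)*(q + 1)*(q + 2)*(q)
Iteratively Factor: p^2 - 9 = (p - 3)*(p + 3)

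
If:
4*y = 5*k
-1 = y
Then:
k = -4/5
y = -1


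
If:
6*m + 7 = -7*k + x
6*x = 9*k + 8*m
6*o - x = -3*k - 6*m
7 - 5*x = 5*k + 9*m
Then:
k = -854/167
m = 756/167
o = -749/334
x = -273/167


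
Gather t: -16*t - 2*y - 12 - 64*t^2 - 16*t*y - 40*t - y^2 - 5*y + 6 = -64*t^2 + t*(-16*y - 56) - y^2 - 7*y - 6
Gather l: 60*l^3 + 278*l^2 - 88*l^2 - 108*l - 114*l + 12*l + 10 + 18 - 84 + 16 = 60*l^3 + 190*l^2 - 210*l - 40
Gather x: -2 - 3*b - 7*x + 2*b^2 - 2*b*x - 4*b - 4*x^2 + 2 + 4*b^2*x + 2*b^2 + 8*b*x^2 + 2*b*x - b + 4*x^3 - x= 4*b^2 - 8*b + 4*x^3 + x^2*(8*b - 4) + x*(4*b^2 - 8)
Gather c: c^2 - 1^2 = c^2 - 1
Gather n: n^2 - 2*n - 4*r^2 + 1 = n^2 - 2*n - 4*r^2 + 1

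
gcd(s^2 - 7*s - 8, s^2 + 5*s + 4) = s + 1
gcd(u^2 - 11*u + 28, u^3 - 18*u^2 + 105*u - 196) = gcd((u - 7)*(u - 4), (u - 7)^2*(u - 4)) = u^2 - 11*u + 28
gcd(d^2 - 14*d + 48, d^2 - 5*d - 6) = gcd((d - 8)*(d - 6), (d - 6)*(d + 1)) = d - 6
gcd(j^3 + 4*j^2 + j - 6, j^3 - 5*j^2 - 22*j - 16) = j + 2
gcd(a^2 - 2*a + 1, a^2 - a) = a - 1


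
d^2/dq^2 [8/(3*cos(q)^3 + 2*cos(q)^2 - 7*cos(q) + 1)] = 8*((-19*cos(q) + 16*cos(2*q) + 27*cos(3*q))*(3*cos(q)^3 + 2*cos(q)^2 - 7*cos(q) + 1)/4 + 2*(9*cos(q)^2 + 4*cos(q) - 7)^2*sin(q)^2)/(3*cos(q)^3 + 2*cos(q)^2 - 7*cos(q) + 1)^3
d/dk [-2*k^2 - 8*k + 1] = -4*k - 8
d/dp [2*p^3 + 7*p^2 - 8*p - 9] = 6*p^2 + 14*p - 8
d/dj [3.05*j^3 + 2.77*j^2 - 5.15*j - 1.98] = 9.15*j^2 + 5.54*j - 5.15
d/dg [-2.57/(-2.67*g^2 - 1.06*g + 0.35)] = (-13.7238*g - 2.7242)/(2.67*g^2 + 1.06*g - 0.35)^2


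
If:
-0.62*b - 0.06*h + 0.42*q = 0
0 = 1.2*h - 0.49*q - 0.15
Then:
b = 0.637903225806452*q - 0.0120967741935484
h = 0.408333333333333*q + 0.125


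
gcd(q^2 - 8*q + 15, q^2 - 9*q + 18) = q - 3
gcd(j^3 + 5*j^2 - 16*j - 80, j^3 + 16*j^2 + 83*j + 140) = j^2 + 9*j + 20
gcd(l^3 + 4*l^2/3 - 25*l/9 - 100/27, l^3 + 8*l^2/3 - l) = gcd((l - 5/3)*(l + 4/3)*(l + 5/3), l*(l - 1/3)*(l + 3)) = 1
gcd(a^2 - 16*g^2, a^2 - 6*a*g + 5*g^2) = 1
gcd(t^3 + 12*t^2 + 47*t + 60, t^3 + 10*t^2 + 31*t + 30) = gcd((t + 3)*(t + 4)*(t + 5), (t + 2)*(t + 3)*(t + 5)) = t^2 + 8*t + 15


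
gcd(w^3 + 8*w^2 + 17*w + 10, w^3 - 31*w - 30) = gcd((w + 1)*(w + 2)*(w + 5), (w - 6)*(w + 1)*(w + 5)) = w^2 + 6*w + 5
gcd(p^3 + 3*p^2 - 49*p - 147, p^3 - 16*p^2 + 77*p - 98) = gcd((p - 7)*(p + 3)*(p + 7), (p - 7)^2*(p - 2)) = p - 7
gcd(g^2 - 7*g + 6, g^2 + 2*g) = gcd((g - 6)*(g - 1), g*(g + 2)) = 1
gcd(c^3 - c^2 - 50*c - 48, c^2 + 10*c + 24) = c + 6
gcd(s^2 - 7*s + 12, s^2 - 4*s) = s - 4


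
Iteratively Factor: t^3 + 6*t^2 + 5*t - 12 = (t + 3)*(t^2 + 3*t - 4) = (t - 1)*(t + 3)*(t + 4)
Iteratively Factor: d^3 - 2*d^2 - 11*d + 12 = (d + 3)*(d^2 - 5*d + 4) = (d - 4)*(d + 3)*(d - 1)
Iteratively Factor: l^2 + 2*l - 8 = (l - 2)*(l + 4)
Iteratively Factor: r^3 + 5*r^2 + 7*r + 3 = (r + 1)*(r^2 + 4*r + 3) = (r + 1)^2*(r + 3)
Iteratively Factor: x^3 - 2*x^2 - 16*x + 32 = (x - 4)*(x^2 + 2*x - 8) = (x - 4)*(x + 4)*(x - 2)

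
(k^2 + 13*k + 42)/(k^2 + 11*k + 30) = (k + 7)/(k + 5)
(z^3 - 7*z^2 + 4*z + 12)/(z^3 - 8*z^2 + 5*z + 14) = (z - 6)/(z - 7)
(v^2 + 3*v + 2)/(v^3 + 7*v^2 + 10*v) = (v + 1)/(v*(v + 5))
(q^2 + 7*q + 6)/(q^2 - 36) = (q + 1)/(q - 6)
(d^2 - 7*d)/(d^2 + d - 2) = d*(d - 7)/(d^2 + d - 2)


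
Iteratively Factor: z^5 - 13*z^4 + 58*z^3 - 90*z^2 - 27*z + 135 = (z - 3)*(z^4 - 10*z^3 + 28*z^2 - 6*z - 45) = (z - 3)^2*(z^3 - 7*z^2 + 7*z + 15) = (z - 5)*(z - 3)^2*(z^2 - 2*z - 3) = (z - 5)*(z - 3)^2*(z + 1)*(z - 3)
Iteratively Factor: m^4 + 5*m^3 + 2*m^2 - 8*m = (m + 4)*(m^3 + m^2 - 2*m) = m*(m + 4)*(m^2 + m - 2) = m*(m + 2)*(m + 4)*(m - 1)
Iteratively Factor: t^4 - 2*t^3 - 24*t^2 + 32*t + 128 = (t - 4)*(t^3 + 2*t^2 - 16*t - 32) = (t - 4)*(t + 2)*(t^2 - 16) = (t - 4)*(t + 2)*(t + 4)*(t - 4)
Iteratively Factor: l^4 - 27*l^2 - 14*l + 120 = (l + 4)*(l^3 - 4*l^2 - 11*l + 30) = (l - 2)*(l + 4)*(l^2 - 2*l - 15) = (l - 5)*(l - 2)*(l + 4)*(l + 3)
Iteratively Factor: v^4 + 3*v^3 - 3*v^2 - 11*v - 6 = (v + 1)*(v^3 + 2*v^2 - 5*v - 6) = (v + 1)^2*(v^2 + v - 6) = (v - 2)*(v + 1)^2*(v + 3)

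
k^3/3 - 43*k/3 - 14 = (k/3 + 1/3)*(k - 7)*(k + 6)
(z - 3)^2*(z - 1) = z^3 - 7*z^2 + 15*z - 9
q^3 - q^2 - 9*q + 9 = (q - 3)*(q - 1)*(q + 3)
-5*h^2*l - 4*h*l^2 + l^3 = l*(-5*h + l)*(h + l)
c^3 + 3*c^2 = c^2*(c + 3)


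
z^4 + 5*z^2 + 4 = (z - 2*I)*(z - I)*(z + I)*(z + 2*I)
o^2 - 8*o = o*(o - 8)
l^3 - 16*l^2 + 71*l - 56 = (l - 8)*(l - 7)*(l - 1)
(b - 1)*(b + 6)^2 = b^3 + 11*b^2 + 24*b - 36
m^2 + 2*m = m*(m + 2)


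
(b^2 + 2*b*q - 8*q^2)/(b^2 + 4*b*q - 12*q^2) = (b + 4*q)/(b + 6*q)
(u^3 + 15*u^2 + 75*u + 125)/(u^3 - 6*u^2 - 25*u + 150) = (u^2 + 10*u + 25)/(u^2 - 11*u + 30)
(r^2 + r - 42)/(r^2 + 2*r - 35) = (r - 6)/(r - 5)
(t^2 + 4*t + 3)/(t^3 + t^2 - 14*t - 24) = (t + 1)/(t^2 - 2*t - 8)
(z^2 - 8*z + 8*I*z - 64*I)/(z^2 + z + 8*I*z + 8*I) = (z - 8)/(z + 1)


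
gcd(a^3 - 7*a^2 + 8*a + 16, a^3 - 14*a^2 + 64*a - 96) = a^2 - 8*a + 16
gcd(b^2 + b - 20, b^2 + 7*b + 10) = b + 5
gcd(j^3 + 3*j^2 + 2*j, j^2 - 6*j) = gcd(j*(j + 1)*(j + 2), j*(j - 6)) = j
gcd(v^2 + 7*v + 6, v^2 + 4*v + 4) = 1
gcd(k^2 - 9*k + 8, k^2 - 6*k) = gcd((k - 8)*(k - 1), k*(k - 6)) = 1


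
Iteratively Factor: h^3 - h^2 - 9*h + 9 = (h - 1)*(h^2 - 9) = (h - 1)*(h + 3)*(h - 3)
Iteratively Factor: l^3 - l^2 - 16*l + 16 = (l - 1)*(l^2 - 16) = (l - 4)*(l - 1)*(l + 4)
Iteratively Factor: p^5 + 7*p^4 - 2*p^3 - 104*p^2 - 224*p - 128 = (p + 1)*(p^4 + 6*p^3 - 8*p^2 - 96*p - 128) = (p + 1)*(p + 4)*(p^3 + 2*p^2 - 16*p - 32) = (p - 4)*(p + 1)*(p + 4)*(p^2 + 6*p + 8) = (p - 4)*(p + 1)*(p + 4)^2*(p + 2)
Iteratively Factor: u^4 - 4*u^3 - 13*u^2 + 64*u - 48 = (u - 1)*(u^3 - 3*u^2 - 16*u + 48) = (u - 1)*(u + 4)*(u^2 - 7*u + 12) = (u - 4)*(u - 1)*(u + 4)*(u - 3)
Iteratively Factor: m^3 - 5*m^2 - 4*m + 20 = (m + 2)*(m^2 - 7*m + 10) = (m - 2)*(m + 2)*(m - 5)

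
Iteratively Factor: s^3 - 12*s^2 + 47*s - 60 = (s - 4)*(s^2 - 8*s + 15) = (s - 4)*(s - 3)*(s - 5)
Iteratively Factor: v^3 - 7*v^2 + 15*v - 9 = (v - 1)*(v^2 - 6*v + 9) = (v - 3)*(v - 1)*(v - 3)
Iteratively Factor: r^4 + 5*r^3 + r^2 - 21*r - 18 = (r + 3)*(r^3 + 2*r^2 - 5*r - 6) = (r + 3)^2*(r^2 - r - 2) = (r - 2)*(r + 3)^2*(r + 1)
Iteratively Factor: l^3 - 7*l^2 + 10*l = (l - 2)*(l^2 - 5*l) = (l - 5)*(l - 2)*(l)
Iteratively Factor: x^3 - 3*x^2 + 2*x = (x)*(x^2 - 3*x + 2) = x*(x - 1)*(x - 2)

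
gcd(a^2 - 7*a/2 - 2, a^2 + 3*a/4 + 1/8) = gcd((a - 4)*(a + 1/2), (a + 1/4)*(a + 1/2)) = a + 1/2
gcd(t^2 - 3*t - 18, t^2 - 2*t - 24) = t - 6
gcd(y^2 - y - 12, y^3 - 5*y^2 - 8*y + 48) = y^2 - y - 12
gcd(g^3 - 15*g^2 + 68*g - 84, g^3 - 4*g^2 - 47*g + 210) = g - 6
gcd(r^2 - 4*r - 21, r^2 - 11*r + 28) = r - 7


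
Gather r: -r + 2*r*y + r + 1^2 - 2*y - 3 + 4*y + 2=2*r*y + 2*y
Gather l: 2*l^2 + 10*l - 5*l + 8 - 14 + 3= 2*l^2 + 5*l - 3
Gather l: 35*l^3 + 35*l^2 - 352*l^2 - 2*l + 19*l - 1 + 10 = 35*l^3 - 317*l^2 + 17*l + 9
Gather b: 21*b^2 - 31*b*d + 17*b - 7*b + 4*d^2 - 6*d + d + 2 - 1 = 21*b^2 + b*(10 - 31*d) + 4*d^2 - 5*d + 1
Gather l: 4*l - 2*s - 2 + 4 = 4*l - 2*s + 2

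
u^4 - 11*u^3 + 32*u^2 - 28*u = u*(u - 7)*(u - 2)^2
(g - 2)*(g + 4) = g^2 + 2*g - 8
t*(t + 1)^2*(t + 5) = t^4 + 7*t^3 + 11*t^2 + 5*t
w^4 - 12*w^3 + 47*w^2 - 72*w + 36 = (w - 6)*(w - 3)*(w - 2)*(w - 1)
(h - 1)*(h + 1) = h^2 - 1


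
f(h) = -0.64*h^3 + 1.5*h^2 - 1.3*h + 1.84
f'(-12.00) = -313.78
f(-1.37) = 8.08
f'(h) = -1.92*h^2 + 3.0*h - 1.3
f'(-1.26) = -8.13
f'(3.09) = -10.36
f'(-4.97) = -63.64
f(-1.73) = 11.89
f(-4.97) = 123.92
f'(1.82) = -2.20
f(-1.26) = 7.14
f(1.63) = 0.93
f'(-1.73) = -12.24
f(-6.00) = 201.88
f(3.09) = -6.74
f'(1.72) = -1.82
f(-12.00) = 1339.36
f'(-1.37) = -9.01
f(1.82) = 0.58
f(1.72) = 0.78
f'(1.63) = -1.51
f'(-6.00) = -88.42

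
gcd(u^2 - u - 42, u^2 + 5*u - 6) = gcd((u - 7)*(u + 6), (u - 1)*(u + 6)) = u + 6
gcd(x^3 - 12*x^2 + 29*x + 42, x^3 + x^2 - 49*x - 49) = x^2 - 6*x - 7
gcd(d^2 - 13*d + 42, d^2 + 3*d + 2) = 1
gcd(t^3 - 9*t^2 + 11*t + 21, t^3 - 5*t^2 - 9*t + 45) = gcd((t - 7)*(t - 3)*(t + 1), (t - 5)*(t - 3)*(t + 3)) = t - 3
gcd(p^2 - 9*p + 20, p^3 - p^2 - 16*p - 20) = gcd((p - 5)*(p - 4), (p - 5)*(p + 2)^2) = p - 5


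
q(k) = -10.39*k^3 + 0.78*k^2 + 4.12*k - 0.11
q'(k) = -31.17*k^2 + 1.56*k + 4.12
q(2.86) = -225.01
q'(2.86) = -246.38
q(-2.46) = 149.15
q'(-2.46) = -188.35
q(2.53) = -152.95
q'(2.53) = -191.45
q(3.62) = -467.85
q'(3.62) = -398.70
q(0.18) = 0.60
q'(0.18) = 3.39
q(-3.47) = 429.10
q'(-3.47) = -376.61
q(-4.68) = 1062.70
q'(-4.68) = -685.88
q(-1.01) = 7.23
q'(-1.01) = -29.25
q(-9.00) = 7600.30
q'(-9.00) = -2534.69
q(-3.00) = 275.08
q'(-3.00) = -281.09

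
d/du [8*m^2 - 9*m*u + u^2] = -9*m + 2*u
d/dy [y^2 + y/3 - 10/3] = 2*y + 1/3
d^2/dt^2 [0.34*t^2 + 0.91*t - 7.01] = 0.680000000000000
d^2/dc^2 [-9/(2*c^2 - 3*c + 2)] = 18*(4*c^2 - 6*c - (4*c - 3)^2 + 4)/(2*c^2 - 3*c + 2)^3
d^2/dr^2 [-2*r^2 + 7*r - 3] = -4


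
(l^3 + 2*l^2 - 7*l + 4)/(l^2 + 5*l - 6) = (l^2 + 3*l - 4)/(l + 6)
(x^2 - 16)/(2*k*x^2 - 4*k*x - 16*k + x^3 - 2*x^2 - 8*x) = (x + 4)/(2*k*x + 4*k + x^2 + 2*x)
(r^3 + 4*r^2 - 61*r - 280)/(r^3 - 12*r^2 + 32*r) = (r^2 + 12*r + 35)/(r*(r - 4))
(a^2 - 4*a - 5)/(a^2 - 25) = (a + 1)/(a + 5)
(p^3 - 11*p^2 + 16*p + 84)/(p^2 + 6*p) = (p^3 - 11*p^2 + 16*p + 84)/(p*(p + 6))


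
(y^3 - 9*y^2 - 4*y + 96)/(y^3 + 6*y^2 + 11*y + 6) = (y^2 - 12*y + 32)/(y^2 + 3*y + 2)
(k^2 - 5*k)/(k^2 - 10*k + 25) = k/(k - 5)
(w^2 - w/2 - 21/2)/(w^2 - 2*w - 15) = (w - 7/2)/(w - 5)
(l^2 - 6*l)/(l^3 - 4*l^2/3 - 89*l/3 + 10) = 3*l/(3*l^2 + 14*l - 5)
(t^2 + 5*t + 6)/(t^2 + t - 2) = (t + 3)/(t - 1)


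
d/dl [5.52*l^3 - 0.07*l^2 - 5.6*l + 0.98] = 16.56*l^2 - 0.14*l - 5.6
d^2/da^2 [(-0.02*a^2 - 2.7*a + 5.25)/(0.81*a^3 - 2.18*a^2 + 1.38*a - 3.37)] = (-0.026244*a^6 - 10.62882*a^5 + 70.074396*a^4 - 168.838692*a^3 + 97.350612*a^2 + 110.23587*a - 82.710616)/(0.531441*a^9 - 4.290894*a^8 + 14.264586*a^7 - 31.614227*a^6 + 60.007104*a^5 - 83.103456*a^4 + 91.055187*a^3 - 93.52761*a^2 + 47.017566*a - 38.272753)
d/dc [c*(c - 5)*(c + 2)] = 3*c^2 - 6*c - 10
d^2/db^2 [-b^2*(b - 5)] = 10 - 6*b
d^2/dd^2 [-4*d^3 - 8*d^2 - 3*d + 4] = -24*d - 16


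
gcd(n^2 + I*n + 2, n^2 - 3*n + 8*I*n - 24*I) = 1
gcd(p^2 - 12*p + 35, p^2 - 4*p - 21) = p - 7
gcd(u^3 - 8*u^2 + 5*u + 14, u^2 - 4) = u - 2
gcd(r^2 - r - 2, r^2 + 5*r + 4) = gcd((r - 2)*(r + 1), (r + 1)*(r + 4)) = r + 1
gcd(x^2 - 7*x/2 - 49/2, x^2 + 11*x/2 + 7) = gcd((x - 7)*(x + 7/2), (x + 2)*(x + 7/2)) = x + 7/2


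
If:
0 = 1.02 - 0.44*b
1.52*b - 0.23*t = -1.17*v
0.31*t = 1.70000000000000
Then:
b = 2.32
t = 5.48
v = -1.93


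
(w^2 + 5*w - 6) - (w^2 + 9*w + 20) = -4*w - 26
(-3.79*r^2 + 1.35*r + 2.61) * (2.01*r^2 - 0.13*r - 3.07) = -7.6179*r^4 + 3.2062*r^3 + 16.7059*r^2 - 4.4838*r - 8.0127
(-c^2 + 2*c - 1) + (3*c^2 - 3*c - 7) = 2*c^2 - c - 8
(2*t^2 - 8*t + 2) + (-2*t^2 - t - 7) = -9*t - 5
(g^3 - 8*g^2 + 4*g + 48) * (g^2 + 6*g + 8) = g^5 - 2*g^4 - 36*g^3 + 8*g^2 + 320*g + 384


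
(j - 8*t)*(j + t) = j^2 - 7*j*t - 8*t^2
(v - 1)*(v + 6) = v^2 + 5*v - 6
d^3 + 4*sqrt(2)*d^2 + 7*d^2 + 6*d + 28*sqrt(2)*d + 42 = (d + 7)*(d + sqrt(2))*(d + 3*sqrt(2))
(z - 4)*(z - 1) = z^2 - 5*z + 4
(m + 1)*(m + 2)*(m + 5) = m^3 + 8*m^2 + 17*m + 10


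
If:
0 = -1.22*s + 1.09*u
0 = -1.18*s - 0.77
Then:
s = -0.65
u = -0.73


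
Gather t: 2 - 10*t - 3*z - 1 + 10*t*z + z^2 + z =t*(10*z - 10) + z^2 - 2*z + 1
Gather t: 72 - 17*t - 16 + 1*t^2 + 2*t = t^2 - 15*t + 56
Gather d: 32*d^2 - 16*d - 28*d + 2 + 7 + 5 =32*d^2 - 44*d + 14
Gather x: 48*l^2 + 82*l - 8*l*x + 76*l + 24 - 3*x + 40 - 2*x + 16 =48*l^2 + 158*l + x*(-8*l - 5) + 80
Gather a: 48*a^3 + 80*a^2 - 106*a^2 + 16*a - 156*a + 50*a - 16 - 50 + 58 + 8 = 48*a^3 - 26*a^2 - 90*a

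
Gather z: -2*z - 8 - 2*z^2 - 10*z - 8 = -2*z^2 - 12*z - 16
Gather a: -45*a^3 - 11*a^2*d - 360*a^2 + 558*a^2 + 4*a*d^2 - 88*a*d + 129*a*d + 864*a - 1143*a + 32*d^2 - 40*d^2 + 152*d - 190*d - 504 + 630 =-45*a^3 + a^2*(198 - 11*d) + a*(4*d^2 + 41*d - 279) - 8*d^2 - 38*d + 126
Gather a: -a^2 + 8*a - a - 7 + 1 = -a^2 + 7*a - 6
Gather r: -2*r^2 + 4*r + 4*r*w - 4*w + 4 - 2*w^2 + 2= -2*r^2 + r*(4*w + 4) - 2*w^2 - 4*w + 6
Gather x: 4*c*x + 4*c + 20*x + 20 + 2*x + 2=4*c + x*(4*c + 22) + 22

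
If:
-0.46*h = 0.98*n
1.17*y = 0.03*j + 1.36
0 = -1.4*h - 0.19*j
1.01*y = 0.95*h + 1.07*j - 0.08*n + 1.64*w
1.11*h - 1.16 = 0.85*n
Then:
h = 0.77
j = -5.66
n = -0.36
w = 3.86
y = 1.02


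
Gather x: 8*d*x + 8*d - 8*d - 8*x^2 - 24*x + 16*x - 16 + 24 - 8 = -8*x^2 + x*(8*d - 8)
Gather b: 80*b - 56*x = 80*b - 56*x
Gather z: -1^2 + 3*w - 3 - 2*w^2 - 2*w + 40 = -2*w^2 + w + 36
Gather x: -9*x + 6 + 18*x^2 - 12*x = 18*x^2 - 21*x + 6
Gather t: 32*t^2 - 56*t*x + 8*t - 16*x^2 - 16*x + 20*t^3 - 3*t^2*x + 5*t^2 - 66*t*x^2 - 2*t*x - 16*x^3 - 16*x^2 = 20*t^3 + t^2*(37 - 3*x) + t*(-66*x^2 - 58*x + 8) - 16*x^3 - 32*x^2 - 16*x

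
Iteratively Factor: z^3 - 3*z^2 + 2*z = (z)*(z^2 - 3*z + 2) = z*(z - 1)*(z - 2)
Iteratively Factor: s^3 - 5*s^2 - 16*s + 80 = (s - 5)*(s^2 - 16) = (s - 5)*(s + 4)*(s - 4)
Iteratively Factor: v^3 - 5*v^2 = (v)*(v^2 - 5*v) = v*(v - 5)*(v)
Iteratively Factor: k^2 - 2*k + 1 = (k - 1)*(k - 1)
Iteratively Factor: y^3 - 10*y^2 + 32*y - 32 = (y - 2)*(y^2 - 8*y + 16) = (y - 4)*(y - 2)*(y - 4)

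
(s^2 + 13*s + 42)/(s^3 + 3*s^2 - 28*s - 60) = (s + 7)/(s^2 - 3*s - 10)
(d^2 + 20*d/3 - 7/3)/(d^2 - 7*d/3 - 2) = (-3*d^2 - 20*d + 7)/(-3*d^2 + 7*d + 6)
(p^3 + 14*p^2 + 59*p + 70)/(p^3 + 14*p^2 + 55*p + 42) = (p^2 + 7*p + 10)/(p^2 + 7*p + 6)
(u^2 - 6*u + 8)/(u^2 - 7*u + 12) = (u - 2)/(u - 3)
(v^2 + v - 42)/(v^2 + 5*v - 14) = (v - 6)/(v - 2)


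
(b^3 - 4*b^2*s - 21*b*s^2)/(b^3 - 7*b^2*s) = (b + 3*s)/b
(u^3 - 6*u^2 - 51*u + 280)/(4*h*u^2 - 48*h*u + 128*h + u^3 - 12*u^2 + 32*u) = (u^2 + 2*u - 35)/(4*h*u - 16*h + u^2 - 4*u)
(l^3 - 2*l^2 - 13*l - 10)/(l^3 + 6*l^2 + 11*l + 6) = (l - 5)/(l + 3)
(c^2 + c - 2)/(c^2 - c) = (c + 2)/c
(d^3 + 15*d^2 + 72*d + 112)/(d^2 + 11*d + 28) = d + 4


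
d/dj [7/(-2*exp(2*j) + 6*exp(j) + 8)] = (7*exp(j) - 21/2)*exp(j)/(-exp(2*j) + 3*exp(j) + 4)^2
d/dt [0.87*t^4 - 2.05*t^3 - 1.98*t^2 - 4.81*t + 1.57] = 3.48*t^3 - 6.15*t^2 - 3.96*t - 4.81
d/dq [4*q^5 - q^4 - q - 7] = 20*q^4 - 4*q^3 - 1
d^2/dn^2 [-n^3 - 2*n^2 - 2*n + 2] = -6*n - 4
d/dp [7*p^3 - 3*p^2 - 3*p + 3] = 21*p^2 - 6*p - 3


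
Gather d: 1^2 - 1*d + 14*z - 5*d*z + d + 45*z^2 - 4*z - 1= -5*d*z + 45*z^2 + 10*z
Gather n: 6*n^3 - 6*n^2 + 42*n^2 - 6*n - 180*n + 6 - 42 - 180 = 6*n^3 + 36*n^2 - 186*n - 216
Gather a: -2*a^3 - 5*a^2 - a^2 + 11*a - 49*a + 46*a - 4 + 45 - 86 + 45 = -2*a^3 - 6*a^2 + 8*a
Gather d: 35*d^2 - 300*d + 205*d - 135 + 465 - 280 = 35*d^2 - 95*d + 50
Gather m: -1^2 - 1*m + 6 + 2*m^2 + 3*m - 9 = 2*m^2 + 2*m - 4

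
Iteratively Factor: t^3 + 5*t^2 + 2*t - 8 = (t + 2)*(t^2 + 3*t - 4) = (t - 1)*(t + 2)*(t + 4)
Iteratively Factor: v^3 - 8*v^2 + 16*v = (v - 4)*(v^2 - 4*v) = v*(v - 4)*(v - 4)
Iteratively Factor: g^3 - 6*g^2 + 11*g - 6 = (g - 2)*(g^2 - 4*g + 3) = (g - 2)*(g - 1)*(g - 3)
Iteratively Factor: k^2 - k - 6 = (k + 2)*(k - 3)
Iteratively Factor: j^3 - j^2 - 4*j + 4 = (j - 1)*(j^2 - 4) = (j - 2)*(j - 1)*(j + 2)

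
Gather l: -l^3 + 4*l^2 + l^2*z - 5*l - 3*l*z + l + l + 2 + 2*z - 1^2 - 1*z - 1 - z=-l^3 + l^2*(z + 4) + l*(-3*z - 3)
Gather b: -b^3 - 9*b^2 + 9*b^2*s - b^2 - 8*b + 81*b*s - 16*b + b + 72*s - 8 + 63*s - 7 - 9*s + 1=-b^3 + b^2*(9*s - 10) + b*(81*s - 23) + 126*s - 14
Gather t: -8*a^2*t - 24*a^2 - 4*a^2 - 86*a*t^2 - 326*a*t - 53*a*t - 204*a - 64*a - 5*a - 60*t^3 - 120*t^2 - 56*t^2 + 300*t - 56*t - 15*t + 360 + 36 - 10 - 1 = -28*a^2 - 273*a - 60*t^3 + t^2*(-86*a - 176) + t*(-8*a^2 - 379*a + 229) + 385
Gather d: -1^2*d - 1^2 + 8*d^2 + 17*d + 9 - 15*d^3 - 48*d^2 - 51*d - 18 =-15*d^3 - 40*d^2 - 35*d - 10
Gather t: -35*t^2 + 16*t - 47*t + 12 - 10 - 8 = -35*t^2 - 31*t - 6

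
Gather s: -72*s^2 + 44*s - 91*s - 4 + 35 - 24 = -72*s^2 - 47*s + 7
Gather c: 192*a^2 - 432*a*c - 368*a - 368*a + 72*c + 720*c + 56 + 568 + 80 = 192*a^2 - 736*a + c*(792 - 432*a) + 704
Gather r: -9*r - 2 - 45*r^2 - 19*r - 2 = -45*r^2 - 28*r - 4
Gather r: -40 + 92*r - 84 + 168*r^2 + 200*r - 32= 168*r^2 + 292*r - 156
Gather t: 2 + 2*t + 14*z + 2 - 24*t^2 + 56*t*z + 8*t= -24*t^2 + t*(56*z + 10) + 14*z + 4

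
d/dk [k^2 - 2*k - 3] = 2*k - 2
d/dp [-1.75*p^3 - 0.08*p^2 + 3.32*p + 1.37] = -5.25*p^2 - 0.16*p + 3.32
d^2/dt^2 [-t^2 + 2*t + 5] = -2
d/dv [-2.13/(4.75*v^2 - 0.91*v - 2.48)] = (20.235*v - 1.9383)/(-4.75*v^2 + 0.91*v + 2.48)^2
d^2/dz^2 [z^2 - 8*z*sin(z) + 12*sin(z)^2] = 8*z*sin(z) - 48*sin(z)^2 - 16*cos(z) + 26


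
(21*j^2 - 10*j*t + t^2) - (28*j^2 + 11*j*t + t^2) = -7*j^2 - 21*j*t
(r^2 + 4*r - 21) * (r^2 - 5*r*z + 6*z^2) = r^4 - 5*r^3*z + 4*r^3 + 6*r^2*z^2 - 20*r^2*z - 21*r^2 + 24*r*z^2 + 105*r*z - 126*z^2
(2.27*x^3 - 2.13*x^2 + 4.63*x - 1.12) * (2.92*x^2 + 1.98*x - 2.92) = 6.6284*x^5 - 1.725*x^4 + 2.6738*x^3 + 12.1166*x^2 - 15.7372*x + 3.2704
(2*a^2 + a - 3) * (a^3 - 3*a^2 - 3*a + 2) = 2*a^5 - 5*a^4 - 12*a^3 + 10*a^2 + 11*a - 6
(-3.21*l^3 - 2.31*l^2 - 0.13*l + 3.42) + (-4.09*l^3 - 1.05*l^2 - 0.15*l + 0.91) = -7.3*l^3 - 3.36*l^2 - 0.28*l + 4.33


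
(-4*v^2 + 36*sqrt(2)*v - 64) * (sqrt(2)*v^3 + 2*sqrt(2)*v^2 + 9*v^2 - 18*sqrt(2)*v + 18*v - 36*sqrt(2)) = -4*sqrt(2)*v^5 - 8*sqrt(2)*v^4 + 36*v^4 + 72*v^3 + 332*sqrt(2)*v^3 - 1872*v^2 + 664*sqrt(2)*v^2 - 3744*v + 1152*sqrt(2)*v + 2304*sqrt(2)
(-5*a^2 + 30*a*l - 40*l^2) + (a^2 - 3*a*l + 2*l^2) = -4*a^2 + 27*a*l - 38*l^2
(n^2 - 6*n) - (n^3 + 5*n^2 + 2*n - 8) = -n^3 - 4*n^2 - 8*n + 8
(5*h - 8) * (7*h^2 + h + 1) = 35*h^3 - 51*h^2 - 3*h - 8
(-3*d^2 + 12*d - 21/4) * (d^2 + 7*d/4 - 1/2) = -3*d^4 + 27*d^3/4 + 69*d^2/4 - 243*d/16 + 21/8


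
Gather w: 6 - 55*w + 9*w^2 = 9*w^2 - 55*w + 6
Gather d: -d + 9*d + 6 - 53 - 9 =8*d - 56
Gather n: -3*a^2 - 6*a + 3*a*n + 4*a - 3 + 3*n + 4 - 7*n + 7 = -3*a^2 - 2*a + n*(3*a - 4) + 8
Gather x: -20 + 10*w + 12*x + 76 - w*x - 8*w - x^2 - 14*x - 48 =2*w - x^2 + x*(-w - 2) + 8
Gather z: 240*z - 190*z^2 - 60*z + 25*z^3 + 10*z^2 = 25*z^3 - 180*z^2 + 180*z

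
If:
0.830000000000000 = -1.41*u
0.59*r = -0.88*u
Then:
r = 0.88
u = -0.59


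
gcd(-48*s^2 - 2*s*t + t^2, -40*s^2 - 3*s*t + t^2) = 8*s - t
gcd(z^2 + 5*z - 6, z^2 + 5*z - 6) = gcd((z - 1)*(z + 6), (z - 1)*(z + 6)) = z^2 + 5*z - 6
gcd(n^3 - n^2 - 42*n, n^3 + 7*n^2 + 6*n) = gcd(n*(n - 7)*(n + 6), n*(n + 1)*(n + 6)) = n^2 + 6*n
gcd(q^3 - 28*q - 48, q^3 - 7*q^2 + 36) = q^2 - 4*q - 12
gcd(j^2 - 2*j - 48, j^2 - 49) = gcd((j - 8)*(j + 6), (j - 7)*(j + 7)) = 1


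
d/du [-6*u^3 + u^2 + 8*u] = -18*u^2 + 2*u + 8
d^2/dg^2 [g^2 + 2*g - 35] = 2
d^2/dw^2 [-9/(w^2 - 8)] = 18*(-3*w^2 - 8)/(w^2 - 8)^3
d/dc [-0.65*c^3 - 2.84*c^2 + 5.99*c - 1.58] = -1.95*c^2 - 5.68*c + 5.99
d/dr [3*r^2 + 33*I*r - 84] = 6*r + 33*I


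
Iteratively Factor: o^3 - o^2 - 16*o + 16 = (o - 1)*(o^2 - 16) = (o - 1)*(o + 4)*(o - 4)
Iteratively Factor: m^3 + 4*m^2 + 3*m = (m)*(m^2 + 4*m + 3) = m*(m + 3)*(m + 1)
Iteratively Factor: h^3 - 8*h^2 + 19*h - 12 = (h - 4)*(h^2 - 4*h + 3) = (h - 4)*(h - 1)*(h - 3)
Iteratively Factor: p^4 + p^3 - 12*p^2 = (p)*(p^3 + p^2 - 12*p) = p*(p + 4)*(p^2 - 3*p) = p*(p - 3)*(p + 4)*(p)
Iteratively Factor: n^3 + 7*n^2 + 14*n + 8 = (n + 2)*(n^2 + 5*n + 4) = (n + 2)*(n + 4)*(n + 1)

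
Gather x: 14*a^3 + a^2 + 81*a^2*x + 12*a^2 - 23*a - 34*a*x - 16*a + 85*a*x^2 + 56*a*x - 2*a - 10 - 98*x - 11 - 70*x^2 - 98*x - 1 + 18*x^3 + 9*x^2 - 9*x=14*a^3 + 13*a^2 - 41*a + 18*x^3 + x^2*(85*a - 61) + x*(81*a^2 + 22*a - 205) - 22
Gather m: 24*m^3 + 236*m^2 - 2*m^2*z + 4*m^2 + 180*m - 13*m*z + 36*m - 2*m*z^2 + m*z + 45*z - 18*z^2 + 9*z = 24*m^3 + m^2*(240 - 2*z) + m*(-2*z^2 - 12*z + 216) - 18*z^2 + 54*z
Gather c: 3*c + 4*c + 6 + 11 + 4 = 7*c + 21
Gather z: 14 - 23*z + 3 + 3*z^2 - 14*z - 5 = 3*z^2 - 37*z + 12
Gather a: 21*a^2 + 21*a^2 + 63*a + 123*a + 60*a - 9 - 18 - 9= 42*a^2 + 246*a - 36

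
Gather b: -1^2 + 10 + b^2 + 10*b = b^2 + 10*b + 9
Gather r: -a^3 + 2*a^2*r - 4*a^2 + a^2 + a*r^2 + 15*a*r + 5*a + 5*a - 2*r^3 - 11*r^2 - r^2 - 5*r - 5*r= -a^3 - 3*a^2 + 10*a - 2*r^3 + r^2*(a - 12) + r*(2*a^2 + 15*a - 10)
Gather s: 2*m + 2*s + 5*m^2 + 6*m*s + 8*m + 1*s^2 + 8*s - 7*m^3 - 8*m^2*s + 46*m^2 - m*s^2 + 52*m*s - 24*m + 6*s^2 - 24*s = -7*m^3 + 51*m^2 - 14*m + s^2*(7 - m) + s*(-8*m^2 + 58*m - 14)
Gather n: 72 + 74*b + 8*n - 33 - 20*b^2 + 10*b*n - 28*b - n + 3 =-20*b^2 + 46*b + n*(10*b + 7) + 42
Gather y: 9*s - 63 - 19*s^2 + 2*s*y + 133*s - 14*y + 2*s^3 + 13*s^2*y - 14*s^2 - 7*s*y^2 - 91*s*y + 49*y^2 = 2*s^3 - 33*s^2 + 142*s + y^2*(49 - 7*s) + y*(13*s^2 - 89*s - 14) - 63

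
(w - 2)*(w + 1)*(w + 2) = w^3 + w^2 - 4*w - 4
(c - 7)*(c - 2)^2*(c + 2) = c^4 - 9*c^3 + 10*c^2 + 36*c - 56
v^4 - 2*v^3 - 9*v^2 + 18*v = v*(v - 3)*(v - 2)*(v + 3)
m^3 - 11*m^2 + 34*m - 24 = (m - 6)*(m - 4)*(m - 1)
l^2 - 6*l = l*(l - 6)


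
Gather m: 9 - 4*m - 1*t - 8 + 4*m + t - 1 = 0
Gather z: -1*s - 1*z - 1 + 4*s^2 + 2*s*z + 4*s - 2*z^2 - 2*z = 4*s^2 + 3*s - 2*z^2 + z*(2*s - 3) - 1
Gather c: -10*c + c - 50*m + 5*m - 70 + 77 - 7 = -9*c - 45*m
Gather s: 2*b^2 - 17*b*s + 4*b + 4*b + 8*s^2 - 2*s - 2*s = 2*b^2 + 8*b + 8*s^2 + s*(-17*b - 4)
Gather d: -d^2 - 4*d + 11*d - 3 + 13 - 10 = -d^2 + 7*d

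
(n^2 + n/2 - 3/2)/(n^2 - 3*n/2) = (2*n^2 + n - 3)/(n*(2*n - 3))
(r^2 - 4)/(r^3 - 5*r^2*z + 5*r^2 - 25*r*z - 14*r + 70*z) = (-r - 2)/(-r^2 + 5*r*z - 7*r + 35*z)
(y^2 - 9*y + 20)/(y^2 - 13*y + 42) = (y^2 - 9*y + 20)/(y^2 - 13*y + 42)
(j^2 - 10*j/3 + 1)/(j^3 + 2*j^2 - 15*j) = (j - 1/3)/(j*(j + 5))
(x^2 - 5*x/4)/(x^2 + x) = (x - 5/4)/(x + 1)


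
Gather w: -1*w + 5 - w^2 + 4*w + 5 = -w^2 + 3*w + 10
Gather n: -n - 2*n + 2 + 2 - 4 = -3*n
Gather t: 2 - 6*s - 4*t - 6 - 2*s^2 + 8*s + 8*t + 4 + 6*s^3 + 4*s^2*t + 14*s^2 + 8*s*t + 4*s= 6*s^3 + 12*s^2 + 6*s + t*(4*s^2 + 8*s + 4)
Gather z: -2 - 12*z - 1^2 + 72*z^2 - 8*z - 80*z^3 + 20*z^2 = -80*z^3 + 92*z^2 - 20*z - 3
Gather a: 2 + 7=9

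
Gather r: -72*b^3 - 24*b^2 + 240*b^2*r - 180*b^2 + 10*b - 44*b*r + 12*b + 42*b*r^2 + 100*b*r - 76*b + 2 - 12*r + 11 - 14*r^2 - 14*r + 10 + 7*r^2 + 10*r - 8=-72*b^3 - 204*b^2 - 54*b + r^2*(42*b - 7) + r*(240*b^2 + 56*b - 16) + 15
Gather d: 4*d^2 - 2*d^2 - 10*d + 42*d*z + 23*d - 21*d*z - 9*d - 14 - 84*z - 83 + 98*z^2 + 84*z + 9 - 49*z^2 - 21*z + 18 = 2*d^2 + d*(21*z + 4) + 49*z^2 - 21*z - 70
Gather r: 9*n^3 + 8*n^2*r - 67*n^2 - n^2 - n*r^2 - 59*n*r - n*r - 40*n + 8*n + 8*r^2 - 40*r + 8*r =9*n^3 - 68*n^2 - 32*n + r^2*(8 - n) + r*(8*n^2 - 60*n - 32)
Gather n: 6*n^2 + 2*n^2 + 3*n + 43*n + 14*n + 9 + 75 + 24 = 8*n^2 + 60*n + 108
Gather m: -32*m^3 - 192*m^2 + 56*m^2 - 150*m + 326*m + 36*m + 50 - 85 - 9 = -32*m^3 - 136*m^2 + 212*m - 44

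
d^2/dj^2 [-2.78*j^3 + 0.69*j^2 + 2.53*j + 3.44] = 1.38 - 16.68*j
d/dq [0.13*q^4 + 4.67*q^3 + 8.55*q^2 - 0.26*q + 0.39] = 0.52*q^3 + 14.01*q^2 + 17.1*q - 0.26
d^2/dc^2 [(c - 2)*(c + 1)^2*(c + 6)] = 12*c^2 + 36*c - 6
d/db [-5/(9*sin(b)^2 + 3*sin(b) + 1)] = 15*(6*sin(b) + 1)*cos(b)/(9*sin(b)^2 + 3*sin(b) + 1)^2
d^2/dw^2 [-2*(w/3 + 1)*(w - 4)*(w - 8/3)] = 44/9 - 4*w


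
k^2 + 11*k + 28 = (k + 4)*(k + 7)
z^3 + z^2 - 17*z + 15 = (z - 3)*(z - 1)*(z + 5)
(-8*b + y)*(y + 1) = -8*b*y - 8*b + y^2 + y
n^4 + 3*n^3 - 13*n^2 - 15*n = n*(n - 3)*(n + 1)*(n + 5)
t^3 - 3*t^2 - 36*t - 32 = (t - 8)*(t + 1)*(t + 4)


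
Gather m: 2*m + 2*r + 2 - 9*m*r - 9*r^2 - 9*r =m*(2 - 9*r) - 9*r^2 - 7*r + 2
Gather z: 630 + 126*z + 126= 126*z + 756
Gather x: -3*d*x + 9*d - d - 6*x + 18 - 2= 8*d + x*(-3*d - 6) + 16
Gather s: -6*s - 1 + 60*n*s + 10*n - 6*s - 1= 10*n + s*(60*n - 12) - 2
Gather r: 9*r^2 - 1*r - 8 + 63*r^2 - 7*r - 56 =72*r^2 - 8*r - 64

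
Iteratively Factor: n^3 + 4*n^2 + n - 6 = (n + 3)*(n^2 + n - 2) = (n + 2)*(n + 3)*(n - 1)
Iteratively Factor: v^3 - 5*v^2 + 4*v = (v - 1)*(v^2 - 4*v) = v*(v - 1)*(v - 4)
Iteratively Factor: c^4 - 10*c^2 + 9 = (c - 3)*(c^3 + 3*c^2 - c - 3) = (c - 3)*(c + 1)*(c^2 + 2*c - 3) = (c - 3)*(c + 1)*(c + 3)*(c - 1)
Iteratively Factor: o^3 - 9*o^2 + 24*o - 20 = (o - 2)*(o^2 - 7*o + 10) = (o - 5)*(o - 2)*(o - 2)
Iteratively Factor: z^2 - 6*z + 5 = (z - 1)*(z - 5)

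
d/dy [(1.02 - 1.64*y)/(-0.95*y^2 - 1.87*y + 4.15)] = (-1.558*y^2 + 1.938*y - 4.8986)/(0.9025*y^4 + 3.553*y^3 - 4.3881*y^2 - 15.521*y + 17.2225)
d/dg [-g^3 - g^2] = g*(-3*g - 2)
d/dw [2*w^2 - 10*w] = 4*w - 10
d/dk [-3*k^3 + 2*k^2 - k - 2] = -9*k^2 + 4*k - 1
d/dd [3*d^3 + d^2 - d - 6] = 9*d^2 + 2*d - 1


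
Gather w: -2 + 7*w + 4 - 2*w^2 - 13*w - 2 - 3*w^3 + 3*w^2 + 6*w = -3*w^3 + w^2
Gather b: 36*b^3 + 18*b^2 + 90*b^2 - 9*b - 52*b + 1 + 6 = 36*b^3 + 108*b^2 - 61*b + 7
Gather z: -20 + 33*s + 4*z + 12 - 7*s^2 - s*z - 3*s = -7*s^2 + 30*s + z*(4 - s) - 8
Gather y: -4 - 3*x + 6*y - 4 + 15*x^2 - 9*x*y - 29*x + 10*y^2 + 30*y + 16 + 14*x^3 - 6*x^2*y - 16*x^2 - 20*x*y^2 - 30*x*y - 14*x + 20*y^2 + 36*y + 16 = 14*x^3 - x^2 - 46*x + y^2*(30 - 20*x) + y*(-6*x^2 - 39*x + 72) + 24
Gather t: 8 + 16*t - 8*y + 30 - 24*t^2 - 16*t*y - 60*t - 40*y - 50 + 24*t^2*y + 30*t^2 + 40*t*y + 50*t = t^2*(24*y + 6) + t*(24*y + 6) - 48*y - 12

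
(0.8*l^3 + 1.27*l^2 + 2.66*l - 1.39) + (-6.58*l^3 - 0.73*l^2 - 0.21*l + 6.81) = -5.78*l^3 + 0.54*l^2 + 2.45*l + 5.42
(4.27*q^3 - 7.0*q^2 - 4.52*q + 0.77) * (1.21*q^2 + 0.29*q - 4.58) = 5.1667*q^5 - 7.2317*q^4 - 27.0558*q^3 + 31.6809*q^2 + 20.9249*q - 3.5266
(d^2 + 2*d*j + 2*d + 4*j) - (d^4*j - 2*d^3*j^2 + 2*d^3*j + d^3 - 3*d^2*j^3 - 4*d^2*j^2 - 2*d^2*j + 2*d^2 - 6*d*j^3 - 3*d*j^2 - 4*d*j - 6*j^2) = -d^4*j + 2*d^3*j^2 - 2*d^3*j - d^3 + 3*d^2*j^3 + 4*d^2*j^2 + 2*d^2*j - d^2 + 6*d*j^3 + 3*d*j^2 + 6*d*j + 2*d + 6*j^2 + 4*j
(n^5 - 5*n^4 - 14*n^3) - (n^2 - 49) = n^5 - 5*n^4 - 14*n^3 - n^2 + 49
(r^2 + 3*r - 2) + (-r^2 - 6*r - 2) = -3*r - 4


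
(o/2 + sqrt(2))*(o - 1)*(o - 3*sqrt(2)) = o^3/2 - sqrt(2)*o^2/2 - o^2/2 - 6*o + sqrt(2)*o/2 + 6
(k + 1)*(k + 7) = k^2 + 8*k + 7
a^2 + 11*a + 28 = (a + 4)*(a + 7)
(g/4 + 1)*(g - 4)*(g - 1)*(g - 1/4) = g^4/4 - 5*g^3/16 - 63*g^2/16 + 5*g - 1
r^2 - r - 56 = (r - 8)*(r + 7)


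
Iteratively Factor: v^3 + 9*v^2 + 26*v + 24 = (v + 4)*(v^2 + 5*v + 6) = (v + 2)*(v + 4)*(v + 3)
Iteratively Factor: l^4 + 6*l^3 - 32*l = (l + 4)*(l^3 + 2*l^2 - 8*l) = (l - 2)*(l + 4)*(l^2 + 4*l) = l*(l - 2)*(l + 4)*(l + 4)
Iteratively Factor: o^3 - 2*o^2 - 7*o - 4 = (o + 1)*(o^2 - 3*o - 4) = (o + 1)^2*(o - 4)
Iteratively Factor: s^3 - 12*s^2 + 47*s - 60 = (s - 4)*(s^2 - 8*s + 15) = (s - 5)*(s - 4)*(s - 3)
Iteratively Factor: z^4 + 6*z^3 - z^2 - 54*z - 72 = (z + 2)*(z^3 + 4*z^2 - 9*z - 36) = (z + 2)*(z + 3)*(z^2 + z - 12) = (z - 3)*(z + 2)*(z + 3)*(z + 4)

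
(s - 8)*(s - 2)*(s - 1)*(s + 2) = s^4 - 9*s^3 + 4*s^2 + 36*s - 32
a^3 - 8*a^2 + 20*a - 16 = (a - 4)*(a - 2)^2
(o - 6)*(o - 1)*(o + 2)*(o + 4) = o^4 - o^3 - 28*o^2 - 20*o + 48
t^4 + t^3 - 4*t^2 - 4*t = t*(t - 2)*(t + 1)*(t + 2)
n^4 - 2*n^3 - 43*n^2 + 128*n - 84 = (n - 6)*(n - 2)*(n - 1)*(n + 7)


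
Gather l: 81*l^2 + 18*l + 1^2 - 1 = 81*l^2 + 18*l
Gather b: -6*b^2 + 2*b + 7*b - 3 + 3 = -6*b^2 + 9*b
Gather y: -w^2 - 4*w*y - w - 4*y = -w^2 - w + y*(-4*w - 4)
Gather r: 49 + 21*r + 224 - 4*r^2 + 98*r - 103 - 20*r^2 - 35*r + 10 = -24*r^2 + 84*r + 180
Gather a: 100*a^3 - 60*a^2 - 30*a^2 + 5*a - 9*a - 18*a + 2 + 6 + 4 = 100*a^3 - 90*a^2 - 22*a + 12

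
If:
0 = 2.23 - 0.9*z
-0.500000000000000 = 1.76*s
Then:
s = -0.28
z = 2.48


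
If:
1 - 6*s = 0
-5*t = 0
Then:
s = 1/6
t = 0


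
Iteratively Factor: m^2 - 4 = (m - 2)*(m + 2)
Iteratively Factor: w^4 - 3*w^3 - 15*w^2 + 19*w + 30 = (w - 5)*(w^3 + 2*w^2 - 5*w - 6) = (w - 5)*(w + 1)*(w^2 + w - 6) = (w - 5)*(w + 1)*(w + 3)*(w - 2)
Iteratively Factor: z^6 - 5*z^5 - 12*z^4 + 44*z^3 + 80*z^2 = (z + 2)*(z^5 - 7*z^4 + 2*z^3 + 40*z^2) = z*(z + 2)*(z^4 - 7*z^3 + 2*z^2 + 40*z) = z^2*(z + 2)*(z^3 - 7*z^2 + 2*z + 40) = z^2*(z - 4)*(z + 2)*(z^2 - 3*z - 10) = z^2*(z - 5)*(z - 4)*(z + 2)*(z + 2)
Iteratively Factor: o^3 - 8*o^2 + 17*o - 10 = (o - 5)*(o^2 - 3*o + 2) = (o - 5)*(o - 1)*(o - 2)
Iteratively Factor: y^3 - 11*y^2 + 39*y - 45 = (y - 3)*(y^2 - 8*y + 15) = (y - 3)^2*(y - 5)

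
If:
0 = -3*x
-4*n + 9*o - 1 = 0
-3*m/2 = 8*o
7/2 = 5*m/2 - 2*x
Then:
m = 7/5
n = -269/320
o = -21/80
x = 0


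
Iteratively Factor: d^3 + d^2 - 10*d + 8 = (d - 2)*(d^2 + 3*d - 4) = (d - 2)*(d + 4)*(d - 1)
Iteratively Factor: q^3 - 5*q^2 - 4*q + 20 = (q - 5)*(q^2 - 4) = (q - 5)*(q - 2)*(q + 2)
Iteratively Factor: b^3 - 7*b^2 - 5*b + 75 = (b - 5)*(b^2 - 2*b - 15) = (b - 5)*(b + 3)*(b - 5)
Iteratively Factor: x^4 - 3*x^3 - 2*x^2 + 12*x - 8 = (x - 1)*(x^3 - 2*x^2 - 4*x + 8) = (x - 2)*(x - 1)*(x^2 - 4) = (x - 2)*(x - 1)*(x + 2)*(x - 2)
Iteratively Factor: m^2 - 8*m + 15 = (m - 3)*(m - 5)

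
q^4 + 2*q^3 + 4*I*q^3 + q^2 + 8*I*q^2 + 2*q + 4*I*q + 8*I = (q + 2)*(q - I)*(q + I)*(q + 4*I)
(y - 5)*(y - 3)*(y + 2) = y^3 - 6*y^2 - y + 30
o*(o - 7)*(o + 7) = o^3 - 49*o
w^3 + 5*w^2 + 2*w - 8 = (w - 1)*(w + 2)*(w + 4)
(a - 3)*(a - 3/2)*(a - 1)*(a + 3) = a^4 - 5*a^3/2 - 15*a^2/2 + 45*a/2 - 27/2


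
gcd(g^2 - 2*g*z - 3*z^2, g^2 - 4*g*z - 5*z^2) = g + z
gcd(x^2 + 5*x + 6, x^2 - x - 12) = x + 3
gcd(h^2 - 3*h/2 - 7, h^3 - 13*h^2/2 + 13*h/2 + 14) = h - 7/2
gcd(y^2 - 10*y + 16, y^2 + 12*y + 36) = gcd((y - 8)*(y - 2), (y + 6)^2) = 1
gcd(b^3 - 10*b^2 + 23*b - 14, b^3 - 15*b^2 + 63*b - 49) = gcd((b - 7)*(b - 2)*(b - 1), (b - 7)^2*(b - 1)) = b^2 - 8*b + 7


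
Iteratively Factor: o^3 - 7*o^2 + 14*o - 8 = (o - 1)*(o^2 - 6*o + 8) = (o - 2)*(o - 1)*(o - 4)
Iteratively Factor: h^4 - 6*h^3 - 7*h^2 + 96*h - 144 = (h + 4)*(h^3 - 10*h^2 + 33*h - 36) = (h - 3)*(h + 4)*(h^2 - 7*h + 12) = (h - 4)*(h - 3)*(h + 4)*(h - 3)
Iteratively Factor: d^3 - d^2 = (d)*(d^2 - d) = d*(d - 1)*(d)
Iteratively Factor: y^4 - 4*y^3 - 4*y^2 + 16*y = (y + 2)*(y^3 - 6*y^2 + 8*y) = (y - 2)*(y + 2)*(y^2 - 4*y) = y*(y - 2)*(y + 2)*(y - 4)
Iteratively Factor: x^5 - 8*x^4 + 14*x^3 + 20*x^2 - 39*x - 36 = (x + 1)*(x^4 - 9*x^3 + 23*x^2 - 3*x - 36) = (x + 1)^2*(x^3 - 10*x^2 + 33*x - 36) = (x - 3)*(x + 1)^2*(x^2 - 7*x + 12) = (x - 3)^2*(x + 1)^2*(x - 4)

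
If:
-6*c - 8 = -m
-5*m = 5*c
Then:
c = -8/7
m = 8/7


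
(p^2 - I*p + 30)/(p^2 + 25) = (p - 6*I)/(p - 5*I)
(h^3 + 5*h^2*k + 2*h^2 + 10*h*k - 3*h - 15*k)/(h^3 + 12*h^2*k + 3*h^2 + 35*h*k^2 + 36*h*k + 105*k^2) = (h - 1)/(h + 7*k)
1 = 1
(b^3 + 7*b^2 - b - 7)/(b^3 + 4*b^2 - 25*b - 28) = (b - 1)/(b - 4)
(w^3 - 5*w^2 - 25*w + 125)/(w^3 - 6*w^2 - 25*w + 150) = (w - 5)/(w - 6)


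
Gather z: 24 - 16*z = 24 - 16*z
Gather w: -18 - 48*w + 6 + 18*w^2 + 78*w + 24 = 18*w^2 + 30*w + 12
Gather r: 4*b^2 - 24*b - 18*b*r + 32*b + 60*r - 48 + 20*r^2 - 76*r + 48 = 4*b^2 + 8*b + 20*r^2 + r*(-18*b - 16)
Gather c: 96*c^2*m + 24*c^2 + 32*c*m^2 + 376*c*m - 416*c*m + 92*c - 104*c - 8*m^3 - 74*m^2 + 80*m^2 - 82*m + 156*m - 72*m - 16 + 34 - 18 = c^2*(96*m + 24) + c*(32*m^2 - 40*m - 12) - 8*m^3 + 6*m^2 + 2*m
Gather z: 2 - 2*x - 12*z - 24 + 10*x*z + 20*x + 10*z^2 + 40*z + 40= 18*x + 10*z^2 + z*(10*x + 28) + 18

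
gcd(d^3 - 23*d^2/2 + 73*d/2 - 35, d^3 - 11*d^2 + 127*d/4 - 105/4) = d^2 - 19*d/2 + 35/2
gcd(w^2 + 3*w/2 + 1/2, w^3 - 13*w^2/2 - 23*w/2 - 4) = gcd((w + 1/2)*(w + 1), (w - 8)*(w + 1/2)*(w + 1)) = w^2 + 3*w/2 + 1/2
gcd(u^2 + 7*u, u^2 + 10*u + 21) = u + 7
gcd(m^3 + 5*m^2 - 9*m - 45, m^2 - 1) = 1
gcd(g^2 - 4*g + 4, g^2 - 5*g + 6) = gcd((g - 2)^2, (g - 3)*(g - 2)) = g - 2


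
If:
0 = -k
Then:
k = 0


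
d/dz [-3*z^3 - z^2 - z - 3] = -9*z^2 - 2*z - 1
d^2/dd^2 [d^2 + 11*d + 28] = 2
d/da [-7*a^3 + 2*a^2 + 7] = a*(4 - 21*a)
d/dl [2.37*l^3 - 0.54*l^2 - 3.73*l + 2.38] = 7.11*l^2 - 1.08*l - 3.73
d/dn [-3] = 0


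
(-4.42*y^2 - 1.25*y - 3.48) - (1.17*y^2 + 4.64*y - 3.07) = -5.59*y^2 - 5.89*y - 0.41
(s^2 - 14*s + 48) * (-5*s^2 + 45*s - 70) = -5*s^4 + 115*s^3 - 940*s^2 + 3140*s - 3360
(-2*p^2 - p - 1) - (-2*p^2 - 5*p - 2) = 4*p + 1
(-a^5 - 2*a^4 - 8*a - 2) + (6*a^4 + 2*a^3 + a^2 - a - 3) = -a^5 + 4*a^4 + 2*a^3 + a^2 - 9*a - 5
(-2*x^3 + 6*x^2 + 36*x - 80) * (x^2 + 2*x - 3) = -2*x^5 + 2*x^4 + 54*x^3 - 26*x^2 - 268*x + 240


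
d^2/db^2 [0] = 0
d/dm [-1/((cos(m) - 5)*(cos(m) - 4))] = (9 - 2*cos(m))*sin(m)/((cos(m) - 5)^2*(cos(m) - 4)^2)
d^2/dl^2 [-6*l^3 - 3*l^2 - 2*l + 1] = -36*l - 6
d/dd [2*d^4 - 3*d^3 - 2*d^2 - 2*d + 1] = 8*d^3 - 9*d^2 - 4*d - 2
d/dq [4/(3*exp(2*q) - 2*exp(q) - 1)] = (8 - 24*exp(q))*exp(q)/(-3*exp(2*q) + 2*exp(q) + 1)^2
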